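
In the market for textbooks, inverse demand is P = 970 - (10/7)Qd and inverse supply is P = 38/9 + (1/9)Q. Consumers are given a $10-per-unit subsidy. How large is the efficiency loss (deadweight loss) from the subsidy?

Pre-subsidy: 970 - (10/7)Q = 38/9 + (1/9)Q gives Q* = 60844/97 and P* = 7170/97.
With the rebate, buyers effectively pay Pb = Ps − 10, where Ps is the price sellers receive.
On the curves, Pb = 970 - (10/7)Q and Ps = 38/9 + (1/9)Q; the wedge Ps − Pb = 10 gives 38/9 + (1/9)Q − (970 - (10/7)Q) = 10, so Q' = 61474/97.
Then Pb = 970 − (10/7)·(61474/97) = 6270/97 and Ps = 38/9 + (1/9)·(61474/97) = 7240/97.
The subsidy expands output by 61474/97 − 60844/97 = 630/97 past the efficient level; on those units the gap between marginal cost and willingness to pay runs from 0 up to 10.
DWL = ½ × 10 × 630/97 = 3150/97.

Deadweight loss = 3150/97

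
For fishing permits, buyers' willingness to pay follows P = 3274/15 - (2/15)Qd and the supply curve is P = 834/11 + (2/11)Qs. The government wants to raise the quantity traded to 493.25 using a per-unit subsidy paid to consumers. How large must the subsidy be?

Required subsidy s = 13 per unit

At Q = 493.25, from the demand curve buyers pay Pb = 3274/15 − (2/15)·493.25 = 152.5; from the supply curve sellers need Ps = 834/11 + (2/11)·493.25 = 165.5.
The subsidy must fill the gap: s = Ps − Pb = 165.5 − 152.5 = 13.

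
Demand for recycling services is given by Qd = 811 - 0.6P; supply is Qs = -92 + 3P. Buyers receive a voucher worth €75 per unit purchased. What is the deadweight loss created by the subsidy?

Deadweight loss = €1406.25

Pre-subsidy: 811 - 0.6P = -92 + 3P gives P* = 1505/6, Q* = 660.5.
With the rebate, buyers effectively pay Pb = Ps − 75, where Ps is the price sellers receive.
Demand in terms of Ps becomes Qd = 811 − 0.6(Ps − 75) = 856 - 0.6Ps. Setting this equal to supply: 856 - 0.6Ps = -92 + 3Ps, so Ps = 790/3.
Buyers pay Pb = 790/3 − 75 = 565/3; Q' = -92 + 3·(790/3) = 698.
The subsidy expands output by 698 − 660.5 = 37.5 past the efficient level; on those units the gap between marginal cost and willingness to pay runs from 0 up to 75.
DWL = ½ × 75 × 37.5 = 1406.25.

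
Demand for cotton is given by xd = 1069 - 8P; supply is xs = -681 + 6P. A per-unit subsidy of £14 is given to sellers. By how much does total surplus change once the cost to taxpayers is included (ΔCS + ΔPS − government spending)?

Net change in total surplus = -£336

Pre-subsidy: 1069 - 8P = -681 + 6P gives P* = 125, x* = 69.
With the subsidy, sellers receive Ps = Pb + 14 for each unit, where Pb is the price buyers pay.
Supply in terms of Pb becomes xs = -681 + 6(Pb + 14) = -597 + 6Pb. Setting this equal to demand: 1069 - 8Pb = -597 + 6Pb, so Pb = 119.
Sellers receive Ps = 119 + 14 = 133; x' = 1069 − 8·119 = 117.
ΔCS = ½(69 + 117)(125 − 119) = 558; ΔPS = ½(69 + 117)(133 − 125) = 744.
Government spending = 14 × 117 = 1638.
Net change = 558 + 744 − 1638 = -336. The loss equals the DWL triangle ½·14·48.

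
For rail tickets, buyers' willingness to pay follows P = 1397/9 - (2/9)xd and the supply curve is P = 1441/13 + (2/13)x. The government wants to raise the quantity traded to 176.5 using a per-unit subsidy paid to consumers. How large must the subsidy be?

Required subsidy s = 22 per unit

At x = 176.5, from the demand curve buyers pay Pb = 1397/9 − (2/9)·176.5 = 116; from the supply curve sellers need Ps = 1441/13 + (2/13)·176.5 = 138.
The subsidy must fill the gap: s = Ps − Pb = 138 − 116 = 22.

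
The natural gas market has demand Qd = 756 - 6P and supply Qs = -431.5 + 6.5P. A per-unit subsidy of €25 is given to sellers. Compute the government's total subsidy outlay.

Pre-subsidy: 756 - 6P = -431.5 + 6.5P gives P* = 95, Q* = 186.
With the subsidy, sellers receive Ps = Pb + 25 for each unit, where Pb is the price buyers pay.
Supply in terms of Pb becomes Qs = -431.5 + 6.5(Pb + 25) = -269 + 6.5Pb. Setting this equal to demand: 756 - 6Pb = -269 + 6.5Pb, so Pb = 82.
Sellers receive Ps = 82 + 25 = 107; Q' = 756 − 6·82 = 264.
Government outlay = subsidy × quantity = 25 × 264 = 6600.

Government cost = €6600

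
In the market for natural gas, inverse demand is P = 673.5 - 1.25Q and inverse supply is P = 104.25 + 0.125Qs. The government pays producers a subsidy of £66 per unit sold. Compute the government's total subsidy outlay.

Government cost = £30492

Pre-subsidy: 673.5 - 1.25Q = 104.25 + 0.125Q gives Q* = 414 and P* = 156.
With the subsidy, sellers receive Ps = Pb + 66 for each unit, where Pb is the price buyers pay.
On the curves, Pb = 673.5 - 1.25Q and Ps = 104.25 + 0.125Q; the wedge Ps − Pb = 66 gives 104.25 + 0.125Q − (673.5 - 1.25Q) = 66, so Q' = 462.
Then Pb = 673.5 − 1.25·462 = 96 and Ps = 104.25 + 0.125·462 = 162.
Government outlay = subsidy × quantity = 66 × 462 = 30492.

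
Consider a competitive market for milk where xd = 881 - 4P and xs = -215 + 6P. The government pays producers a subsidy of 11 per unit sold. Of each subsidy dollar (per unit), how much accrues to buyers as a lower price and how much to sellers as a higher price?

Buyers gain 6.6 per unit; sellers gain 4.4 per unit

Pre-subsidy: 881 - 4P = -215 + 6P gives P* = 109.6, x* = 442.6.
With the subsidy, sellers receive Ps = Pb + 11 for each unit, where Pb is the price buyers pay.
Supply in terms of Pb becomes xs = -215 + 6(Pb + 11) = -149 + 6Pb. Setting this equal to demand: 881 - 4Pb = -149 + 6Pb, so Pb = 103.
Sellers receive Ps = 103 + 11 = 114; x' = 881 − 4·103 = 469.
Buyers' price falls by P* − Pb = 109.6 − 103 = 6.6; sellers' price rises by Ps − P* = 114 − 109.6 = 4.4.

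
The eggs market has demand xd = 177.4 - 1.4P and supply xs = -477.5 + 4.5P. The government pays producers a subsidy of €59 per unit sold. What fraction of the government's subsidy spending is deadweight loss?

Pre-subsidy: 177.4 - 1.4P = -477.5 + 4.5P gives P* = 111, x* = 22.
With the subsidy, sellers receive Ps = Pb + 59 for each unit, where Pb is the price buyers pay.
Supply in terms of Pb becomes xs = -477.5 + 4.5(Pb + 59) = -212 + 4.5Pb. Setting this equal to demand: 177.4 - 1.4Pb = -212 + 4.5Pb, so Pb = 66.
Sellers receive Ps = 66 + 59 = 125; x' = 177.4 − 1.4·66 = 85.
ΔCS = ½(22 + 85)(111 − 66) = 2407.5; ΔPS = ½(22 + 85)(125 − 111) = 749.
Government spending = 59 × 85 = 5015.
DWL = ½ × 59 × (85 − 22) = 1858.5; fraction = 1858.5 / 5015 = 63/170.

DWL / government spending = 63/170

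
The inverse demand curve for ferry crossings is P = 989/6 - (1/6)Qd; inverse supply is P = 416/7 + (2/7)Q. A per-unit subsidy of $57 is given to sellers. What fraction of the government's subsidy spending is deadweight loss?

DWL / government spending = 63/359

Pre-subsidy: 989/6 - (1/6)Q = 416/7 + (2/7)Q gives Q* = 233 and P* = 126.
With the subsidy, sellers receive Ps = Pb + 57 for each unit, where Pb is the price buyers pay.
On the curves, Pb = 989/6 - (1/6)Q and Ps = 416/7 + (2/7)Q; the wedge Ps − Pb = 57 gives 416/7 + (2/7)Q − (989/6 - (1/6)Q) = 57, so Q' = 359.
Then Pb = 989/6 − (1/6)·359 = 105 and Ps = 416/7 + (2/7)·359 = 162.
ΔCS = ½(233 + 359)(126 − 105) = 6216; ΔPS = ½(233 + 359)(162 − 126) = 10656.
Government spending = 57 × 359 = 20463.
DWL = ½ × 57 × (359 − 233) = 3591; fraction = 3591 / 20463 = 63/359.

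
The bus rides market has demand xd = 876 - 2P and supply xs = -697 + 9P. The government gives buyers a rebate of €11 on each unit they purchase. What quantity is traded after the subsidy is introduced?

x' = 608

Pre-subsidy: 876 - 2P = -697 + 9P gives P* = 143, x* = 590.
With the rebate, buyers effectively pay Pb = Ps − 11, where Ps is the price sellers receive.
Demand in terms of Ps becomes xd = 876 − 2(Ps − 11) = 898 - 2Ps. Setting this equal to supply: 898 - 2Ps = -697 + 9Ps, so Ps = 145.
Buyers pay Pb = 145 − 11 = 134; x' = -697 + 9·145 = 608.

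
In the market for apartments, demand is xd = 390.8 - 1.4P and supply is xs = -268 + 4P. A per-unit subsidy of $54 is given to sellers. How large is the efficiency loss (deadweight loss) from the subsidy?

Deadweight loss = $1512

Pre-subsidy: 390.8 - 1.4P = -268 + 4P gives P* = 122, x* = 220.
With the subsidy, sellers receive Ps = Pb + 54 for each unit, where Pb is the price buyers pay.
Supply in terms of Pb becomes xs = -268 + 4(Pb + 54) = -52 + 4Pb. Setting this equal to demand: 390.8 - 1.4Pb = -52 + 4Pb, so Pb = 82.
Sellers receive Ps = 82 + 54 = 136; x' = 390.8 − 1.4·82 = 276.
The subsidy expands output by 276 − 220 = 56 past the efficient level; on those units the gap between marginal cost and willingness to pay runs from 0 up to 54.
DWL = ½ × 54 × 56 = 1512.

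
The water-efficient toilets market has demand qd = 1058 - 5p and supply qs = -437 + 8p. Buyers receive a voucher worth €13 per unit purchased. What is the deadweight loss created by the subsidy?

Deadweight loss = €260

Pre-subsidy: 1058 - 5p = -437 + 8p gives p* = 115, q* = 483.
With the rebate, buyers effectively pay pb = ps − 13, where ps is the price sellers receive.
Demand in terms of ps becomes qd = 1058 − 5(ps − 13) = 1123 - 5ps. Setting this equal to supply: 1123 - 5ps = -437 + 8ps, so ps = 120.
Buyers pay pb = 120 − 13 = 107; q' = -437 + 8·120 = 523.
The subsidy expands output by 523 − 483 = 40 past the efficient level; on those units the gap between marginal cost and willingness to pay runs from 0 up to 13.
DWL = ½ × 13 × 40 = 260.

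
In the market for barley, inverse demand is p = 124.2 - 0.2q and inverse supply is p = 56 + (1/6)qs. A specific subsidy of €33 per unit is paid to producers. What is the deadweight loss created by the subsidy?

Deadweight loss = €1485

Pre-subsidy: 124.2 - 0.2q = 56 + (1/6)q gives q* = 186 and p* = 87.
With the subsidy, sellers receive ps = pb + 33 for each unit, where pb is the price buyers pay.
On the curves, pb = 124.2 - 0.2q and ps = 56 + (1/6)q; the wedge ps − pb = 33 gives 56 + (1/6)q − (124.2 - 0.2q) = 33, so q' = 276.
Then pb = 124.2 − 0.2·276 = 69 and ps = 56 + (1/6)·276 = 102.
The subsidy expands output by 276 − 186 = 90 past the efficient level; on those units the gap between marginal cost and willingness to pay runs from 0 up to 33.
DWL = ½ × 33 × 90 = 1485.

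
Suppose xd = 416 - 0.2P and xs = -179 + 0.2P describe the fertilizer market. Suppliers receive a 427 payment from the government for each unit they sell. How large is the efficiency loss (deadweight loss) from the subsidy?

Pre-subsidy: 416 - 0.2P = -179 + 0.2P gives P* = 1487.5, x* = 118.5.
With the subsidy, sellers receive Ps = Pb + 427 for each unit, where Pb is the price buyers pay.
Supply in terms of Pb becomes xs = -179 + 0.2(Pb + 427) = -93.6 + 0.2Pb. Setting this equal to demand: 416 - 0.2Pb = -93.6 + 0.2Pb, so Pb = 1274.
Sellers receive Ps = 1274 + 427 = 1701; x' = 416 − 0.2·1274 = 161.2.
The subsidy expands output by 161.2 − 118.5 = 42.7 past the efficient level; on those units the gap between marginal cost and willingness to pay runs from 0 up to 427.
DWL = ½ × 427 × 42.7 = 9116.45.

Deadweight loss = 9116.45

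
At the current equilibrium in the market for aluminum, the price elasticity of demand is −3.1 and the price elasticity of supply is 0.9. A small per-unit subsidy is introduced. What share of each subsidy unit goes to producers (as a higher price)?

Producer share = 0.775

For a small subsidy around the equilibrium, the benefit split depends on the relative slopes, which at a point are proportional to the elasticities.
Buyer share = εs/(εs + |εd|) = 0.9/(0.9 + 3.1) = 0.225; seller share = |εd|/(εs + |εd|) = 0.775.
So producers capture 0.775 of the subsidy.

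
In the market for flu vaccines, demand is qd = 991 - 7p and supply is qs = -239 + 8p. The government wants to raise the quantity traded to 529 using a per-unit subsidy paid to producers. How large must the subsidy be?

At q = 529, invert demand for the buyer price: pb = (991 − 529)/7 = 66; invert supply for the seller price: ps = (529 − (-239))/8 = 96.
The subsidy must fill the gap: s = ps − pb = 96 − 66 = 30.

Required subsidy s = 30 per unit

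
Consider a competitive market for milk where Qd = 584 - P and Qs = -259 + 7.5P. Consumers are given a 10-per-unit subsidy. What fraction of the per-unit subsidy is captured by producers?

Producer share = 2/17

Pre-subsidy: 584 - P = -259 + 7.5P gives P* = 1686/17, Q* = 8242/17.
With the rebate, buyers effectively pay Pb = Ps − 10, where Ps is the price sellers receive.
Demand in terms of Ps becomes Qd = 584 − 1(Ps − 10) = 594 - Ps. Setting this equal to supply: 594 - Ps = -259 + 7.5Ps, so Ps = 1706/17.
Buyers pay Pb = 1706/17 − 10 = 1536/17; Q' = -259 + 7.5·(1706/17) = 8392/17.
Buyers' price falls by P* − Pb = 1686/17 − 1536/17 = 150/17; sellers' price rises by Ps − P* = 1706/17 − 1686/17 = 20/17.
So producers capture (20/17)/10 = 2/17 of each unit of subsidy.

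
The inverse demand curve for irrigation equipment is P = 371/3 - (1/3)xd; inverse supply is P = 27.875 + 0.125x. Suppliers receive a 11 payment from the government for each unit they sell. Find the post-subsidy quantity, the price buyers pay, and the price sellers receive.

x' = 233; buyers pay 46; sellers receive 57

Pre-subsidy: 371/3 - (1/3)x = 27.875 + 0.125x gives x* = 209 and P* = 54.
With the subsidy, sellers receive Ps = Pb + 11 for each unit, where Pb is the price buyers pay.
On the curves, Pb = 371/3 - (1/3)x and Ps = 27.875 + 0.125x; the wedge Ps − Pb = 11 gives 27.875 + 0.125x − (371/3 - (1/3)x) = 11, so x' = 233.
Then Pb = 371/3 − (1/3)·233 = 46 and Ps = 27.875 + 0.125·233 = 57.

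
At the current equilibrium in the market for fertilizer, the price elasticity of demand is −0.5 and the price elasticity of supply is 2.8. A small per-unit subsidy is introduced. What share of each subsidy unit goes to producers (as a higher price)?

For a small subsidy around the equilibrium, the benefit split depends on the relative slopes, which at a point are proportional to the elasticities.
Buyer share = εs/(εs + |εd|) = 2.8/(2.8 + 0.5) = 28/33; seller share = |εd|/(εs + |εd|) = 5/33.
So producers capture 5/33 of the subsidy.

Producer share = 5/33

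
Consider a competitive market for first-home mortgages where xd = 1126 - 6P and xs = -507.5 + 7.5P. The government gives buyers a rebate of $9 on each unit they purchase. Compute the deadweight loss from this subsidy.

Deadweight loss = $135

Pre-subsidy: 1126 - 6P = -507.5 + 7.5P gives P* = 121, x* = 400.
With the rebate, buyers effectively pay Pb = Ps − 9, where Ps is the price sellers receive.
Demand in terms of Ps becomes xd = 1126 − 6(Ps − 9) = 1180 - 6Ps. Setting this equal to supply: 1180 - 6Ps = -507.5 + 7.5Ps, so Ps = 125.
Buyers pay Pb = 125 − 9 = 116; x' = -507.5 + 7.5·125 = 430.
The subsidy expands output by 430 − 400 = 30 past the efficient level; on those units the gap between marginal cost and willingness to pay runs from 0 up to 9.
DWL = ½ × 9 × 30 = 135.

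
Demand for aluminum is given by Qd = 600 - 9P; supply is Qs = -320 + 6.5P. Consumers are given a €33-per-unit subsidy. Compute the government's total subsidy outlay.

Government cost = 194733/31

Pre-subsidy: 600 - 9P = -320 + 6.5P gives P* = 1840/31, Q* = 2040/31.
With the rebate, buyers effectively pay Pb = Ps − 33, where Ps is the price sellers receive.
Demand in terms of Ps becomes Qd = 600 − 9(Ps − 33) = 897 - 9Ps. Setting this equal to supply: 897 - 9Ps = -320 + 6.5Ps, so Ps = 2434/31.
Buyers pay Pb = 2434/31 − 33 = 1411/31; Q' = -320 + 6.5·(2434/31) = 5901/31.
Government outlay = subsidy × quantity = 33 × 5901/31 = 194733/31.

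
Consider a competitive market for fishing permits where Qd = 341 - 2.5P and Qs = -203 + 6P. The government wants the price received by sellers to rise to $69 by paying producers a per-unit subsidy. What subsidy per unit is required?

Required subsidy s = $17 per unit

At a seller price of 69, quantity supplied is -203 + 6·69 = 211.
Buyers absorb 211 only when they pay Pb with 341 − 2.5·Pb = 211, i.e. Pb = 52.
s = Ps − Pb = 69 − 52 = 17.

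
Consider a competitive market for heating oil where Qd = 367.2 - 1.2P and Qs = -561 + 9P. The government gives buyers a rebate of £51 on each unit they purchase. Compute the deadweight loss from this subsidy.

Deadweight loss = £1377

Pre-subsidy: 367.2 - 1.2P = -561 + 9P gives P* = 91, Q* = 258.
With the rebate, buyers effectively pay Pb = Ps − 51, where Ps is the price sellers receive.
Demand in terms of Ps becomes Qd = 367.2 − 1.2(Ps − 51) = 428.4 - 1.2Ps. Setting this equal to supply: 428.4 - 1.2Ps = -561 + 9Ps, so Ps = 97.
Buyers pay Pb = 97 − 51 = 46; Q' = -561 + 9·97 = 312.
The subsidy expands output by 312 − 258 = 54 past the efficient level; on those units the gap between marginal cost and willingness to pay runs from 0 up to 51.
DWL = ½ × 51 × 54 = 1377.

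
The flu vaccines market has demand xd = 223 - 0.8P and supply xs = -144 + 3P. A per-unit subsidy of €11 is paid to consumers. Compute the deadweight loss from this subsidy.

Deadweight loss = 726/19

Pre-subsidy: 223 - 0.8P = -144 + 3P gives P* = 1835/19, x* = 2769/19.
With the rebate, buyers effectively pay Pb = Ps − 11, where Ps is the price sellers receive.
Demand in terms of Ps becomes xd = 223 − 0.8(Ps − 11) = 231.8 - 0.8Ps. Setting this equal to supply: 231.8 - 0.8Ps = -144 + 3Ps, so Ps = 1879/19.
Buyers pay Pb = 1879/19 − 11 = 1670/19; x' = -144 + 3·(1879/19) = 2901/19.
The subsidy expands output by 2901/19 − 2769/19 = 132/19 past the efficient level; on those units the gap between marginal cost and willingness to pay runs from 0 up to 11.
DWL = ½ × 11 × 132/19 = 726/19.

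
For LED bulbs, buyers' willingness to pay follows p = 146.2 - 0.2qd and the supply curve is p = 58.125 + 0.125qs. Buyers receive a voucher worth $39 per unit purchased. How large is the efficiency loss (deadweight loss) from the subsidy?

Pre-subsidy: 146.2 - 0.2q = 58.125 + 0.125q gives q* = 271 and p* = 92.
With the rebate, buyers effectively pay pb = ps − 39, where ps is the price sellers receive.
On the curves, pb = 146.2 - 0.2q and ps = 58.125 + 0.125q; the wedge ps − pb = 39 gives 58.125 + 0.125q − (146.2 - 0.2q) = 39, so q' = 391.
Then pb = 146.2 − 0.2·391 = 68 and ps = 58.125 + 0.125·391 = 107.
The subsidy expands output by 391 − 271 = 120 past the efficient level; on those units the gap between marginal cost and willingness to pay runs from 0 up to 39.
DWL = ½ × 39 × 120 = 2340.

Deadweight loss = $2340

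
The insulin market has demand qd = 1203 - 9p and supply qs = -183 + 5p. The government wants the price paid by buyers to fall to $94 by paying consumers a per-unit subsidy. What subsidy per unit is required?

Required subsidy s = $14 per unit

At a buyer price of 94, quantity demanded is 1203 − 9·94 = 357.
Sellers supply 357 only when they receive ps with -183 + 5·ps = 357, i.e. ps = 108.
s = ps − pb = 108 − 94 = 14.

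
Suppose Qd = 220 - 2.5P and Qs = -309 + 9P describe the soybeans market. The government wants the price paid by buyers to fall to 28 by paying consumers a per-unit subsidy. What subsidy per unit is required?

Required subsidy s = 23 per unit

At a buyer price of 28, quantity demanded is 220 − 2.5·28 = 150.
Sellers supply 150 only when they receive Ps with -309 + 9·Ps = 150, i.e. Ps = 51.
s = Ps − Pb = 51 − 28 = 23.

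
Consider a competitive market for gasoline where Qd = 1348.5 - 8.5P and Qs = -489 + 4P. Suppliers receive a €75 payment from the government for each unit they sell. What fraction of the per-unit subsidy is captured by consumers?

Consumer share = 0.32

Pre-subsidy: 1348.5 - 8.5P = -489 + 4P gives P* = 147, Q* = 99.
With the subsidy, sellers receive Ps = Pb + 75 for each unit, where Pb is the price buyers pay.
Supply in terms of Pb becomes Qs = -489 + 4(Pb + 75) = -189 + 4Pb. Setting this equal to demand: 1348.5 - 8.5Pb = -189 + 4Pb, so Pb = 123.
Sellers receive Ps = 123 + 75 = 198; Q' = 1348.5 − 8.5·123 = 303.
Buyers' price falls by P* − Pb = 147 − 123 = 24; sellers' price rises by Ps − P* = 198 − 147 = 51.
So consumers capture 24/75 = 0.32 of each unit of subsidy.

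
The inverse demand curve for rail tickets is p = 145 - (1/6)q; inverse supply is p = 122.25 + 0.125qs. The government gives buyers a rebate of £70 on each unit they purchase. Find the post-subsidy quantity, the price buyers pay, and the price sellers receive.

Pre-subsidy: 145 - (1/6)q = 122.25 + 0.125q gives q* = 78 and p* = 132.
With the rebate, buyers effectively pay pb = ps − 70, where ps is the price sellers receive.
On the curves, pb = 145 - (1/6)q and ps = 122.25 + 0.125q; the wedge ps − pb = 70 gives 122.25 + 0.125q − (145 - (1/6)q) = 70, so q' = 318.
Then pb = 145 − (1/6)·318 = 92 and ps = 122.25 + 0.125·318 = 162.

q' = 318; buyers pay £92; sellers receive £162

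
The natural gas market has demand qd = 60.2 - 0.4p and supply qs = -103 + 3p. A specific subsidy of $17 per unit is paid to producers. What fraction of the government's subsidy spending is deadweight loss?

DWL / government spending = 3/47

Pre-subsidy: 60.2 - 0.4p = -103 + 3p gives p* = 48, q* = 41.
With the subsidy, sellers receive ps = pb + 17 for each unit, where pb is the price buyers pay.
Supply in terms of pb becomes qs = -103 + 3(pb + 17) = -52 + 3pb. Setting this equal to demand: 60.2 - 0.4pb = -52 + 3pb, so pb = 33.
Sellers receive ps = 33 + 17 = 50; q' = 60.2 − 0.4·33 = 47.
ΔCS = ½(41 + 47)(48 − 33) = 660; ΔPS = ½(41 + 47)(50 − 48) = 88.
Government spending = 17 × 47 = 799.
DWL = ½ × 17 × (47 − 41) = 51; fraction = 51 / 799 = 3/47.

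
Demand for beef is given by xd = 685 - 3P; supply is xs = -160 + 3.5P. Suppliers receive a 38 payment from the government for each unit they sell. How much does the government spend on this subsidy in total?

Government cost = 176054/13

Pre-subsidy: 685 - 3P = -160 + 3.5P gives P* = 130, x* = 295.
With the subsidy, sellers receive Ps = Pb + 38 for each unit, where Pb is the price buyers pay.
Supply in terms of Pb becomes xs = -160 + 3.5(Pb + 38) = -27 + 3.5Pb. Setting this equal to demand: 685 - 3Pb = -27 + 3.5Pb, so Pb = 1424/13.
Sellers receive Ps = 1424/13 + 38 = 1918/13; x' = 685 − 3·(1424/13) = 4633/13.
Government outlay = subsidy × quantity = 38 × 4633/13 = 176054/13.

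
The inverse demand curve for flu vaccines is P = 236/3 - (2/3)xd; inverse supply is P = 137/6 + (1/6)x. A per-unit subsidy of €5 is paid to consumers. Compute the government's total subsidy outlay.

Pre-subsidy: 236/3 - (2/3)x = 137/6 + (1/6)x gives x* = 67 and P* = 34.
With the rebate, buyers effectively pay Pb = Ps − 5, where Ps is the price sellers receive.
On the curves, Pb = 236/3 - (2/3)x and Ps = 137/6 + (1/6)x; the wedge Ps − Pb = 5 gives 137/6 + (1/6)x − (236/3 - (2/3)x) = 5, so x' = 73.
Then Pb = 236/3 − (2/3)·73 = 30 and Ps = 137/6 + (1/6)·73 = 35.
Government outlay = subsidy × quantity = 5 × 73 = 365.

Government cost = €365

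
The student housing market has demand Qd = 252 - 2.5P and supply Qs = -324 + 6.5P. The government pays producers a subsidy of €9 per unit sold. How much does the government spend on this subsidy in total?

Pre-subsidy: 252 - 2.5P = -324 + 6.5P gives P* = 64, Q* = 92.
With the subsidy, sellers receive Ps = Pb + 9 for each unit, where Pb is the price buyers pay.
Supply in terms of Pb becomes Qs = -324 + 6.5(Pb + 9) = -265.5 + 6.5Pb. Setting this equal to demand: 252 - 2.5Pb = -265.5 + 6.5Pb, so Pb = 57.5.
Sellers receive Ps = 57.5 + 9 = 66.5; Q' = 252 − 2.5·57.5 = 108.25.
Government outlay = subsidy × quantity = 9 × 108.25 = 974.25.

Government cost = €974.25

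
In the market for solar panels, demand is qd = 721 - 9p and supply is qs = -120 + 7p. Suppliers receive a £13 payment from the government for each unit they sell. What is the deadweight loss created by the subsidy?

Deadweight loss = £332.71875

Pre-subsidy: 721 - 9p = -120 + 7p gives p* = 52.5625, q* = 247.9375.
With the subsidy, sellers receive ps = pb + 13 for each unit, where pb is the price buyers pay.
Supply in terms of pb becomes qs = -120 + 7(pb + 13) = -29 + 7pb. Setting this equal to demand: 721 - 9pb = -29 + 7pb, so pb = 46.875.
Sellers receive ps = 46.875 + 13 = 59.875; q' = 721 − 9·46.875 = 299.125.
The subsidy expands output by 299.125 − 247.9375 = 51.1875 past the efficient level; on those units the gap between marginal cost and willingness to pay runs from 0 up to 13.
DWL = ½ × 13 × 51.1875 = 332.71875.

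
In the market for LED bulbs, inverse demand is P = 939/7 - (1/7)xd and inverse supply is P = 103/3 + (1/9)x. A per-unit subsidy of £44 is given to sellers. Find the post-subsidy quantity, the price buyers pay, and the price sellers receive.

Pre-subsidy: 939/7 - (1/7)x = 103/3 + (1/9)x gives x* = 393 and P* = 78.
With the subsidy, sellers receive Ps = Pb + 44 for each unit, where Pb is the price buyers pay.
On the curves, Pb = 939/7 - (1/7)x and Ps = 103/3 + (1/9)x; the wedge Ps − Pb = 44 gives 103/3 + (1/9)x − (939/7 - (1/7)x) = 44, so x' = 566.25.
Then Pb = 939/7 − (1/7)·566.25 = 53.25 and Ps = 103/3 + (1/9)·566.25 = 97.25.

x' = 566.25; buyers pay £53.25; sellers receive £97.25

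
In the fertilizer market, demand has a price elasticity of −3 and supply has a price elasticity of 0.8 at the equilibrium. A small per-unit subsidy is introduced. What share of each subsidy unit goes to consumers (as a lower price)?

Consumer share = 4/19

For a small subsidy around the equilibrium, the benefit split depends on the relative slopes, which at a point are proportional to the elasticities.
Buyer share = εs/(εs + |εd|) = 0.8/(0.8 + 3) = 4/19; seller share = |εd|/(εs + |εd|) = 15/19.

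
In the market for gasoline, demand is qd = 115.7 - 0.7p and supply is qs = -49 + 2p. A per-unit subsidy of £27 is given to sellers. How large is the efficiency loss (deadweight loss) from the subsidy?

Deadweight loss = £189

Pre-subsidy: 115.7 - 0.7p = -49 + 2p gives p* = 61, q* = 73.
With the subsidy, sellers receive ps = pb + 27 for each unit, where pb is the price buyers pay.
Supply in terms of pb becomes qs = -49 + 2(pb + 27) = 5 + 2pb. Setting this equal to demand: 115.7 - 0.7pb = 5 + 2pb, so pb = 41.
Sellers receive ps = 41 + 27 = 68; q' = 115.7 − 0.7·41 = 87.
The subsidy expands output by 87 − 73 = 14 past the efficient level; on those units the gap between marginal cost and willingness to pay runs from 0 up to 27.
DWL = ½ × 27 × 14 = 189.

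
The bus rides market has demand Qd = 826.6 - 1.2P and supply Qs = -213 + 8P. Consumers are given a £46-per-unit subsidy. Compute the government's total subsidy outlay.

Government cost = £33994

Pre-subsidy: 826.6 - 1.2P = -213 + 8P gives P* = 113, Q* = 691.
With the rebate, buyers effectively pay Pb = Ps − 46, where Ps is the price sellers receive.
Demand in terms of Ps becomes Qd = 826.6 − 1.2(Ps − 46) = 881.8 - 1.2Ps. Setting this equal to supply: 881.8 - 1.2Ps = -213 + 8Ps, so Ps = 119.
Buyers pay Pb = 119 − 46 = 73; Q' = -213 + 8·119 = 739.
Government outlay = subsidy × quantity = 46 × 739 = 33994.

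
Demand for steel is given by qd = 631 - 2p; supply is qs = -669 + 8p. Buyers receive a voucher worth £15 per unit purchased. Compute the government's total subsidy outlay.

Government cost = £5925

Pre-subsidy: 631 - 2p = -669 + 8p gives p* = 130, q* = 371.
With the rebate, buyers effectively pay pb = ps − 15, where ps is the price sellers receive.
Demand in terms of ps becomes qd = 631 − 2(ps − 15) = 661 - 2ps. Setting this equal to supply: 661 - 2ps = -669 + 8ps, so ps = 133.
Buyers pay pb = 133 − 15 = 118; q' = -669 + 8·133 = 395.
Government outlay = subsidy × quantity = 15 × 395 = 5925.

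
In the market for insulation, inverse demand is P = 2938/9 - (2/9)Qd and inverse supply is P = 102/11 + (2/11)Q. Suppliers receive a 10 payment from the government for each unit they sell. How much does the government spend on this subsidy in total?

Government cost = 8097.5

Pre-subsidy: 2938/9 - (2/9)Q = 102/11 + (2/11)Q gives Q* = 785 and P* = 152.
With the subsidy, sellers receive Ps = Pb + 10 for each unit, where Pb is the price buyers pay.
On the curves, Pb = 2938/9 - (2/9)Q and Ps = 102/11 + (2/11)Q; the wedge Ps − Pb = 10 gives 102/11 + (2/11)Q − (2938/9 - (2/9)Q) = 10, so Q' = 809.75.
Then Pb = 2938/9 − (2/9)·809.75 = 146.5 and Ps = 102/11 + (2/11)·809.75 = 156.5.
Government outlay = subsidy × quantity = 10 × 809.75 = 8097.5.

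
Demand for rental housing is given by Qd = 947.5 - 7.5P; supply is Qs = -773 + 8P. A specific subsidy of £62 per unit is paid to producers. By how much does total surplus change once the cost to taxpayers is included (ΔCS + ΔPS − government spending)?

Net change in total surplus = -£7440

Pre-subsidy: 947.5 - 7.5P = -773 + 8P gives P* = 111, Q* = 115.
With the subsidy, sellers receive Ps = Pb + 62 for each unit, where Pb is the price buyers pay.
Supply in terms of Pb becomes Qs = -773 + 8(Pb + 62) = -277 + 8Pb. Setting this equal to demand: 947.5 - 7.5Pb = -277 + 8Pb, so Pb = 79.
Sellers receive Ps = 79 + 62 = 141; Q' = 947.5 − 7.5·79 = 355.
ΔCS = ½(115 + 355)(111 − 79) = 7520; ΔPS = ½(115 + 355)(141 − 111) = 7050.
Government spending = 62 × 355 = 22010.
Net change = 7520 + 7050 − 22010 = -7440. The loss equals the DWL triangle ½·62·240.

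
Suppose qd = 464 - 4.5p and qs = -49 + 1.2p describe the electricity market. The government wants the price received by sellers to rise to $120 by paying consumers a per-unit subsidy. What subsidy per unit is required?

Required subsidy s = $38 per unit

At a seller price of 120, quantity supplied is -49 + 1.2·120 = 95.
Buyers absorb 95 only when they pay pb with 464 − 4.5·pb = 95, i.e. pb = 82.
s = ps − pb = 120 − 82 = 38.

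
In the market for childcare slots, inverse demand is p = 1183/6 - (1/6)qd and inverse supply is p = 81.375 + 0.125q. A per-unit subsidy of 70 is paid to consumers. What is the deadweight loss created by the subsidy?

Pre-subsidy: 1183/6 - (1/6)q = 81.375 + 0.125q gives q* = 397 and p* = 131.
With the rebate, buyers effectively pay pb = ps − 70, where ps is the price sellers receive.
On the curves, pb = 1183/6 - (1/6)q and ps = 81.375 + 0.125q; the wedge ps − pb = 70 gives 81.375 + 0.125q − (1183/6 - (1/6)q) = 70, so q' = 637.
Then pb = 1183/6 − (1/6)·637 = 91 and ps = 81.375 + 0.125·637 = 161.
The subsidy expands output by 637 − 397 = 240 past the efficient level; on those units the gap between marginal cost and willingness to pay runs from 0 up to 70.
DWL = ½ × 70 × 240 = 8400.

Deadweight loss = 8400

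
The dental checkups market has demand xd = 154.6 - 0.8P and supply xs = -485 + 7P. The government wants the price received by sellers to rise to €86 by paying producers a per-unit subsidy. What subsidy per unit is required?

At a seller price of 86, quantity supplied is -485 + 7·86 = 117.
Buyers absorb 117 only when they pay Pb with 154.6 − 0.8·Pb = 117, i.e. Pb = 47.
s = Ps − Pb = 86 − 47 = 39.

Required subsidy s = €39 per unit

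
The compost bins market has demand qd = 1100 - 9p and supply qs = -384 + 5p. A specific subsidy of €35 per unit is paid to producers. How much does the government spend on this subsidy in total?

Government cost = €9047.5

Pre-subsidy: 1100 - 9p = -384 + 5p gives p* = 106, q* = 146.
With the subsidy, sellers receive ps = pb + 35 for each unit, where pb is the price buyers pay.
Supply in terms of pb becomes qs = -384 + 5(pb + 35) = -209 + 5pb. Setting this equal to demand: 1100 - 9pb = -209 + 5pb, so pb = 93.5.
Sellers receive ps = 93.5 + 35 = 128.5; q' = 1100 − 9·93.5 = 258.5.
Government outlay = subsidy × quantity = 35 × 258.5 = 9047.5.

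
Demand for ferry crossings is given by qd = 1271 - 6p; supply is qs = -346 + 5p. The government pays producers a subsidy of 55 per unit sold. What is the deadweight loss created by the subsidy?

Pre-subsidy: 1271 - 6p = -346 + 5p gives p* = 147, q* = 389.
With the subsidy, sellers receive ps = pb + 55 for each unit, where pb is the price buyers pay.
Supply in terms of pb becomes qs = -346 + 5(pb + 55) = -71 + 5pb. Setting this equal to demand: 1271 - 6pb = -71 + 5pb, so pb = 122.
Sellers receive ps = 122 + 55 = 177; q' = 1271 − 6·122 = 539.
The subsidy expands output by 539 − 389 = 150 past the efficient level; on those units the gap between marginal cost and willingness to pay runs from 0 up to 55.
DWL = ½ × 55 × 150 = 4125.

Deadweight loss = 4125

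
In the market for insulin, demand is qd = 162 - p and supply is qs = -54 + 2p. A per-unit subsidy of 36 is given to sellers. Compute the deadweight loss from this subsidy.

Deadweight loss = 432

Pre-subsidy: 162 - p = -54 + 2p gives p* = 72, q* = 90.
With the subsidy, sellers receive ps = pb + 36 for each unit, where pb is the price buyers pay.
Supply in terms of pb becomes qs = -54 + 2(pb + 36) = 18 + 2pb. Setting this equal to demand: 162 - pb = 18 + 2pb, so pb = 48.
Sellers receive ps = 48 + 36 = 84; q' = 162 − 1·48 = 114.
The subsidy expands output by 114 − 90 = 24 past the efficient level; on those units the gap between marginal cost and willingness to pay runs from 0 up to 36.
DWL = ½ × 36 × 24 = 432.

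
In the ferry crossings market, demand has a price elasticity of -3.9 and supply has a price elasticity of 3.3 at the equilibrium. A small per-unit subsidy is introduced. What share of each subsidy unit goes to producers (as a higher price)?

For a small subsidy around the equilibrium, the benefit split depends on the relative slopes, which at a point are proportional to the elasticities.
Buyer share = εs/(εs + |εd|) = 3.3/(3.3 + 3.9) = 11/24; seller share = |εd|/(εs + |εd|) = 13/24.
So producers capture 13/24 of the subsidy.

Producer share = 13/24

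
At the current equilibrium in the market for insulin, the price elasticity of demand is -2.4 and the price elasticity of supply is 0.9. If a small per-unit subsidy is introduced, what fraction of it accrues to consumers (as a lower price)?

For a small subsidy around the equilibrium, the benefit split depends on the relative slopes, which at a point are proportional to the elasticities.
Buyer share = εs/(εs + |εd|) = 0.9/(0.9 + 2.4) = 3/11; seller share = |εd|/(εs + |εd|) = 8/11.

Consumer share = 3/11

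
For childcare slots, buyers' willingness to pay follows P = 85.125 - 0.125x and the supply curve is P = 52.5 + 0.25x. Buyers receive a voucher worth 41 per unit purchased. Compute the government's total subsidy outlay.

Government cost = 24149/3

Pre-subsidy: 85.125 - 0.125x = 52.5 + 0.25x gives x* = 87 and P* = 74.25.
With the rebate, buyers effectively pay Pb = Ps − 41, where Ps is the price sellers receive.
On the curves, Pb = 85.125 - 0.125x and Ps = 52.5 + 0.25x; the wedge Ps − Pb = 41 gives 52.5 + 0.25x − (85.125 - 0.125x) = 41, so x' = 589/3.
Then Pb = 85.125 − 0.125·(589/3) = 727/12 and Ps = 52.5 + 0.25·(589/3) = 1219/12.
Government outlay = subsidy × quantity = 41 × 589/3 = 24149/3.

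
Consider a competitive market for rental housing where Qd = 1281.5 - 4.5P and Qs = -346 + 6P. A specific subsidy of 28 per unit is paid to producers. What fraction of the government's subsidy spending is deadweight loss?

Pre-subsidy: 1281.5 - 4.5P = -346 + 6P gives P* = 155, Q* = 584.
With the subsidy, sellers receive Ps = Pb + 28 for each unit, where Pb is the price buyers pay.
Supply in terms of Pb becomes Qs = -346 + 6(Pb + 28) = -178 + 6Pb. Setting this equal to demand: 1281.5 - 4.5Pb = -178 + 6Pb, so Pb = 139.
Sellers receive Ps = 139 + 28 = 167; Q' = 1281.5 − 4.5·139 = 656.
ΔCS = ½(584 + 656)(155 − 139) = 9920; ΔPS = ½(584 + 656)(167 − 155) = 7440.
Government spending = 28 × 656 = 18368.
DWL = ½ × 28 × (656 − 584) = 1008; fraction = 1008 / 18368 = 9/164.

DWL / government spending = 9/164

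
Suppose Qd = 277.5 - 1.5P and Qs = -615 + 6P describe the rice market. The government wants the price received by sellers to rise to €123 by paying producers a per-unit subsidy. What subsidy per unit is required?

At a seller price of 123, quantity supplied is -615 + 6·123 = 123.
Buyers absorb 123 only when they pay Pb with 277.5 − 1.5·Pb = 123, i.e. Pb = 103.
s = Ps − Pb = 123 − 103 = 20.

Required subsidy s = €20 per unit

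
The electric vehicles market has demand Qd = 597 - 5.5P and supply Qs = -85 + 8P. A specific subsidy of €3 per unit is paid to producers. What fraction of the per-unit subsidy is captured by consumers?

Pre-subsidy: 597 - 5.5P = -85 + 8P gives P* = 1364/27, Q* = 8617/27.
With the subsidy, sellers receive Ps = Pb + 3 for each unit, where Pb is the price buyers pay.
Supply in terms of Pb becomes Qs = -85 + 8(Pb + 3) = -61 + 8Pb. Setting this equal to demand: 597 - 5.5Pb = -61 + 8Pb, so Pb = 1316/27.
Sellers receive Ps = 1316/27 + 3 = 1397/27; Q' = 597 − 5.5·(1316/27) = 8881/27.
Buyers' price falls by P* − Pb = 1364/27 − 1316/27 = 16/9; sellers' price rises by Ps − P* = 1397/27 − 1364/27 = 11/9.
So consumers capture (16/9)/3 = 16/27 of each unit of subsidy.

Consumer share = 16/27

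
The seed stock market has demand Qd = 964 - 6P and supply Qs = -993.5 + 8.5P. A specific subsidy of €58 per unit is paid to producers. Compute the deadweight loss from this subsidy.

Deadweight loss = €5916

Pre-subsidy: 964 - 6P = -993.5 + 8.5P gives P* = 135, Q* = 154.
With the subsidy, sellers receive Ps = Pb + 58 for each unit, where Pb is the price buyers pay.
Supply in terms of Pb becomes Qs = -993.5 + 8.5(Pb + 58) = -500.5 + 8.5Pb. Setting this equal to demand: 964 - 6Pb = -500.5 + 8.5Pb, so Pb = 101.
Sellers receive Ps = 101 + 58 = 159; Q' = 964 − 6·101 = 358.
The subsidy expands output by 358 − 154 = 204 past the efficient level; on those units the gap between marginal cost and willingness to pay runs from 0 up to 58.
DWL = ½ × 58 × 204 = 5916.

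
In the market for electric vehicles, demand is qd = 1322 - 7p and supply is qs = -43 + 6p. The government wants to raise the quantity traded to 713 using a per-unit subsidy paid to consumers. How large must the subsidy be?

At q = 713, invert demand for the buyer price: pb = (1322 − 713)/7 = 87; invert supply for the seller price: ps = (713 − (-43))/6 = 126.
The subsidy must fill the gap: s = ps − pb = 126 − 87 = 39.

Required subsidy s = 39 per unit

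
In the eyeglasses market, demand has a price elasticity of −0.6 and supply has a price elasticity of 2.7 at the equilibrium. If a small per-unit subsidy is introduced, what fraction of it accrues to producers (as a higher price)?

Producer share = 2/11

For a small subsidy around the equilibrium, the benefit split depends on the relative slopes, which at a point are proportional to the elasticities.
Buyer share = εs/(εs + |εd|) = 2.7/(2.7 + 0.6) = 9/11; seller share = |εd|/(εs + |εd|) = 2/11.
So producers capture 2/11 of the subsidy.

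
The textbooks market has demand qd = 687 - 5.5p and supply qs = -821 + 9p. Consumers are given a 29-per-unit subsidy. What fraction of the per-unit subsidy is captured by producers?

Producer share = 11/29

Pre-subsidy: 687 - 5.5p = -821 + 9p gives p* = 104, q* = 115.
With the rebate, buyers effectively pay pb = ps − 29, where ps is the price sellers receive.
Demand in terms of ps becomes qd = 687 − 5.5(ps − 29) = 846.5 - 5.5ps. Setting this equal to supply: 846.5 - 5.5ps = -821 + 9ps, so ps = 115.
Buyers pay pb = 115 − 29 = 86; q' = -821 + 9·115 = 214.
Buyers' price falls by p* − pb = 104 − 86 = 18; sellers' price rises by ps − p* = 115 − 104 = 11.
So producers capture 11/29 = 11/29 of each unit of subsidy.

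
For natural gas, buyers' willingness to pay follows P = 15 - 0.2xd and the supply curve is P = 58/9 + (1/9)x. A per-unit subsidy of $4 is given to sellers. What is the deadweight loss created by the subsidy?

Pre-subsidy: 15 - 0.2x = 58/9 + (1/9)x gives x* = 27.5 and P* = 9.5.
With the subsidy, sellers receive Ps = Pb + 4 for each unit, where Pb is the price buyers pay.
On the curves, Pb = 15 - 0.2x and Ps = 58/9 + (1/9)x; the wedge Ps − Pb = 4 gives 58/9 + (1/9)x − (15 - 0.2x) = 4, so x' = 565/14.
Then Pb = 15 − 0.2·(565/14) = 97/14 and Ps = 58/9 + (1/9)·(565/14) = 153/14.
The subsidy expands output by 565/14 − 27.5 = 90/7 past the efficient level; on those units the gap between marginal cost and willingness to pay runs from 0 up to 4.
DWL = ½ × 4 × 90/7 = 180/7.

Deadweight loss = 180/7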